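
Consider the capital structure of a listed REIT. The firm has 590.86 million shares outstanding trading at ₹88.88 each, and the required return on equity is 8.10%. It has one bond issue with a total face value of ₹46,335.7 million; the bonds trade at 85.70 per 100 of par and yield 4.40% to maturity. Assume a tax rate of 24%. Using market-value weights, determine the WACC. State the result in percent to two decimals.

Market value of equity E = 88.88 × 590.86m = 52515.6368m. Market value of debt D = 46335.7m × 85.7/100 = 39709.6949m.
Total capital V = 52515.6368 + 39709.6949 = 92225.3317.
Equity: weight = 52515.6368/92225.3317 = 0.5694; cost = 8.1%.
Bonds outstanding: weight = 39709.6949/92225.3317 = 0.4306; after-tax cost = 4.4% × (1 − 24%) = 3.3440%.
WACC = 0.5694 × 8.1000% + 0.4306 × 3.3440% = 6.0522%.

6.05%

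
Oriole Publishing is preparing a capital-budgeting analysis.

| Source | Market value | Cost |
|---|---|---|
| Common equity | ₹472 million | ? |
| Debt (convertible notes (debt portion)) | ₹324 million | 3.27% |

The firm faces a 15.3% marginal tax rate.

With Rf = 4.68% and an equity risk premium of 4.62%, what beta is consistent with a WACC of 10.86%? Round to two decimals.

2.54

Total capital V = 472 + 324 = 796.
Equity weight = 472/796 = 0.5930.
Convertible notes (debt portion) weight = 324/796 = 0.4070.
Debt contribution = 0.4070 × 3.27% × (1 − 15.3%) = 1.1274%.
Required equity contribution = 10.86% − 1.1274% = 9.7326%  ⇒  Re = 16.4135%.
CAPM: 16.4135% = 4.68% + β × 4.62%  ⇒  β = 2.5397.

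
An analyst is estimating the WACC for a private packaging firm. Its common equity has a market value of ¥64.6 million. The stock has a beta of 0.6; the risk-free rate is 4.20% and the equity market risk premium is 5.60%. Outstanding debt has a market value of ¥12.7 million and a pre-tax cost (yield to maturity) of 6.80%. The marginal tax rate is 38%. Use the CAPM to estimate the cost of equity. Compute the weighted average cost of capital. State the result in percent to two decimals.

7.01%

Cost of equity via CAPM: Re = 4.2% + 0.6 × 5.6% = 7.5600%.
Total capital V = 64.6 + 12.7 = 77.3.
Equity: weight = 64.6/77.3 = 0.8357; cost = 7.56%.
Debt: weight = 12.7/77.3 = 0.1643; after-tax cost = 6.8% × (1 − 38%) = 4.2160%.
WACC = 0.8357 × 7.5600% + 0.1643 × 4.2160% = 7.0106%.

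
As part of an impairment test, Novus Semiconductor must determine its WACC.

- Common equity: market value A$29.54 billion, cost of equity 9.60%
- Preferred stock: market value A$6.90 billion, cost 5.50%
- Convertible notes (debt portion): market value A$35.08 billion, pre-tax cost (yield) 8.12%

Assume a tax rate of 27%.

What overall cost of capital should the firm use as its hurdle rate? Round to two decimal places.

7.40%

Total capital V = 29.54 + 6.9 + 35.08 = 71.52.
Equity: weight = 29.54/71.52 = 0.4130; cost = 9.6%.
Preferred: weight = 6.9/71.52 = 0.0965; cost = 5.5%.
Convertible notes (debt portion): weight = 35.08/71.52 = 0.4905; after-tax cost = 8.12% × (1 − 27%) = 5.9276%.
WACC = 0.4130 × 9.6000% + 0.0965 × 5.5000% + 0.4905 × 5.9276% = 7.4032%.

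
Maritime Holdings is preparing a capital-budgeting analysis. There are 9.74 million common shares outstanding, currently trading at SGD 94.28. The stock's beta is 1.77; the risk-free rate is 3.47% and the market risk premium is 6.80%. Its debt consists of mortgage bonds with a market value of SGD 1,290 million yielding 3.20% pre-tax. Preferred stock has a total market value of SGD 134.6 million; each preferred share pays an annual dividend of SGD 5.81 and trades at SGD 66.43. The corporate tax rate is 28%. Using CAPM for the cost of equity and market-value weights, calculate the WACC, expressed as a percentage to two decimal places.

7.85%

Cost of equity via CAPM: Re = 3.47% + 1.77 × 6.8% = 15.5060%.
Cost of preferred: Rp = 5.81 / 66.43 = 8.7460%.
Market value of equity E = 94.28 × 9.74m = 918.2872m.
Total capital V = 918.2872 + 134.6 + 1290 = 2342.8872.
Equity: weight = 918.2872/2342.8872 = 0.3919; cost = 15.506%.
Preferred: weight = 134.6/2342.8872 = 0.0575; cost = 8.746%.
Mortgage bonds: weight = 1290/2342.8872 = 0.5506; after-tax cost = 3.2% × (1 − 28%) = 2.3040%.
WACC = 0.3919 × 15.5060% + 0.0575 × 8.7460% + 0.5506 × 2.3040% = 7.8486%.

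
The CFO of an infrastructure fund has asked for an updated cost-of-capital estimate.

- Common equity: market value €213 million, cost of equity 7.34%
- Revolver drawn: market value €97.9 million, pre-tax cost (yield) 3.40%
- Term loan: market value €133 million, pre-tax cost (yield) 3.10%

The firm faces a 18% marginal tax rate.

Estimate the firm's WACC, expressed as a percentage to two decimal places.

4.90%

Total capital V = 213 + 97.9 + 133 = 443.9.
Equity: weight = 213/443.9 = 0.4798; cost = 7.34%.
Revolver drawn: weight = 97.9/443.9 = 0.2205; after-tax cost = 3.4% × (1 − 18%) = 2.7880%.
Term loan: weight = 133/443.9 = 0.2996; after-tax cost = 3.1% × (1 − 18%) = 2.5420%.
WACC = 0.4798 × 7.3400% + 0.2205 × 2.7880% + 0.2996 × 2.5420% = 4.8985%.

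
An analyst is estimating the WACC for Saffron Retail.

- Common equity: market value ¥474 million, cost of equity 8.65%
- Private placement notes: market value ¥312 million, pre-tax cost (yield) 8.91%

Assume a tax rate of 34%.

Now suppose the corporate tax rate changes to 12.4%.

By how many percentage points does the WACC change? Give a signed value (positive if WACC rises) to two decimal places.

+0.76 pp

Current WACC:
Total capital V = 474 + 312 = 786.
Equity: weight = 474/786 = 0.6031; cost = 8.65%.
Private placement notes: weight = 312/786 = 0.3969; after-tax cost = 8.91% × (1 − 34%) = 5.8806%.
WACC = 0.6031 × 8.6500% + 0.3969 × 5.8806% = 7.5507%.
After the change:
Total capital V = 474 + 312 = 786.
Equity: weight = 474/786 = 0.6031; cost = 8.65%.
Private placement notes: weight = 312/786 = 0.3969; after-tax cost = 8.91% × (1 − 12.4%) = 7.8052%.
WACC = 0.6031 × 8.6500% + 0.3969 × 7.8052% = 8.3146%.
Change in WACC = 8.3146% − 7.5507% = 0.7639 pp.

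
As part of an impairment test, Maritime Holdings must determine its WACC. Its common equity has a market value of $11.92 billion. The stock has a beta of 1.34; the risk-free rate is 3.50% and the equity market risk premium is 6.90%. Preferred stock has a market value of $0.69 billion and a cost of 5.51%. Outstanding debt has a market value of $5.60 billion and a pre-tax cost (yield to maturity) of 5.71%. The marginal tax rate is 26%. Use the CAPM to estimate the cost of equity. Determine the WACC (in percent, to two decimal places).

Cost of equity via CAPM: Re = 3.5% + 1.34 × 6.9% = 12.7460%.
Total capital V = 11.92 + 0.69 + 5.6 = 18.21.
Equity: weight = 11.92/18.21 = 0.6546; cost = 12.746%.
Preferred: weight = 0.69/18.21 = 0.0379; cost = 5.51%.
Debt: weight = 5.6/18.21 = 0.3075; after-tax cost = 5.71% × (1 − 26%) = 4.2254%.
WACC = 0.6546 × 12.7460% + 0.0379 × 5.5100% + 0.3075 × 4.2254% = 9.8515%.

9.85%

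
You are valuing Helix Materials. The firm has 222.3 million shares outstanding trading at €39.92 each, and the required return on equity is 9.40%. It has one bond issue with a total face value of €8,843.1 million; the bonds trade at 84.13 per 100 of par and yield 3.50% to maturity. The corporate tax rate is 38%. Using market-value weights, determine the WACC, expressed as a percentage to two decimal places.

Market value of equity E = 39.92 × 222.3m = 8874.216m. Market value of debt D = 8843.1m × 84.13/100 = 7439.70003m.
Total capital V = 8874.216 + 7439.70003 = 16313.91603.
Equity: weight = 8874.216/16313.91603 = 0.5440; cost = 9.4%.
Bonds outstanding: weight = 7439.70003/16313.91603 = 0.4560; after-tax cost = 3.5% × (1 − 38%) = 2.1700%.
WACC = 0.5440 × 9.4000% + 0.4560 × 2.1700% = 6.1029%.

6.10%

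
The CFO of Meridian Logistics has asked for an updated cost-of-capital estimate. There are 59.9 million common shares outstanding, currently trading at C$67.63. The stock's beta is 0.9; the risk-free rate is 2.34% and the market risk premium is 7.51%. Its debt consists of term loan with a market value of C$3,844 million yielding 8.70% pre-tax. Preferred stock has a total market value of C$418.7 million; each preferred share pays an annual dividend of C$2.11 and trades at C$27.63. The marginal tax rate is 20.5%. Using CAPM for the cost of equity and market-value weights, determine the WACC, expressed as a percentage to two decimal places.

Cost of equity via CAPM: Re = 2.34% + 0.9 × 7.51% = 9.0990%.
Cost of preferred: Rp = 2.11 / 27.63 = 7.6366%.
Market value of equity E = 67.63 × 59.9m = 4051.037m.
Total capital V = 4051.037 + 418.7 + 3844 = 8313.737.
Equity: weight = 4051.037/8313.737 = 0.4873; cost = 9.099%.
Preferred: weight = 418.7/8313.737 = 0.0504; cost = 7.6366%.
Term loan: weight = 3844/8313.737 = 0.4624; after-tax cost = 8.7% × (1 − 20.5%) = 6.9165%.
WACC = 0.4873 × 9.0990% + 0.0504 × 7.6366% + 0.4624 × 6.9165% = 8.0162%.

8.02%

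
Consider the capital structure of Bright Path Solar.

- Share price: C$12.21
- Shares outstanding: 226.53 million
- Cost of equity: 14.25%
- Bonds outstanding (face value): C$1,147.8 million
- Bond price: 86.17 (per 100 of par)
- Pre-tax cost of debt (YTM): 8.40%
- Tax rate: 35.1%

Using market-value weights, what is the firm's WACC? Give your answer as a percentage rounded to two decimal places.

Market value of equity E = 12.21 × 226.53m = 2765.9313m. Market value of debt D = 1147.8m × 86.17/100 = 989.05926m.
Total capital V = 2765.9313 + 989.05926 = 3754.99056.
Equity: weight = 2765.9313/3754.99056 = 0.7366; cost = 14.25%.
Bonds outstanding: weight = 989.05926/3754.99056 = 0.2634; after-tax cost = 8.4% × (1 − 35.1%) = 5.4516%.
WACC = 0.7366 × 14.2500% + 0.2634 × 5.4516% = 11.9325%.

11.93%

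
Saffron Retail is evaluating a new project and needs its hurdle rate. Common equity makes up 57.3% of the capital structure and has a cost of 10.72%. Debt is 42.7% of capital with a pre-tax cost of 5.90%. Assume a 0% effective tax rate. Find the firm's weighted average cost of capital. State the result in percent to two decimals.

8.66%

After-tax cost of debt = 5.9% × (1 − 0%) = 5.9000%.
WACC = 0.573 × 10.7200% + 0.427 × 5.9000% = 8.6619%.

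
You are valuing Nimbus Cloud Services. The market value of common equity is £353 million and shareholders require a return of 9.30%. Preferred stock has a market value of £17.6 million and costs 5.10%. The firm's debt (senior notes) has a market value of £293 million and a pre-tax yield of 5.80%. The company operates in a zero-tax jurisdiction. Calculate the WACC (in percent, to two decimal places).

7.64%

Total capital V = 353 + 17.6 + 293 = 663.6.
Equity: weight = 353/663.6 = 0.5319; cost = 9.3%.
Preferred: weight = 17.6/663.6 = 0.0265; cost = 5.1%.
Senior notes: weight = 293/663.6 = 0.4415; after-tax cost = 5.8% × (1 − 0%) = 5.8000%.
WACC = 0.5319 × 9.3000% + 0.0265 × 5.1000% + 0.4415 × 5.8000% = 7.6432%.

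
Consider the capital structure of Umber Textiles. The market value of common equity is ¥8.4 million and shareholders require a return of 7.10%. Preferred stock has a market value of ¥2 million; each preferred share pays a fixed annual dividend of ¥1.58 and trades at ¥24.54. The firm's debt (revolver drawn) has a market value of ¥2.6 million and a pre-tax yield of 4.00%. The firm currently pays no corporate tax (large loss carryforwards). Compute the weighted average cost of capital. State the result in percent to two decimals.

Cost of preferred: Rp = 1.58 / 24.54 = 6.4385%.
Total capital V = 8.4 + 2 + 2.6 = 13.
Equity: weight = 8.4/13 = 0.6462; cost = 7.1%.
Preferred: weight = 2/13 = 0.1538; cost = 6.4385%.
Revolver drawn: weight = 2.6/13 = 0.2000; after-tax cost = 4% × (1 − 0%) = 4.0000%.
WACC = 0.6462 × 7.1000% + 0.1538 × 6.4385% + 0.2000 × 4.0000% = 6.3782%.

6.38%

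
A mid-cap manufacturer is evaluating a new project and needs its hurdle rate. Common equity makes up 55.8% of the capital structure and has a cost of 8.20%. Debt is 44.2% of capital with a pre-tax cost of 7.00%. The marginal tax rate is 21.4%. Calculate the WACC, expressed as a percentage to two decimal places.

After-tax cost of debt = 7% × (1 − 21.4%) = 5.5020%.
WACC = 0.558 × 8.2000% + 0.442 × 5.5020% = 7.0075%.

7.01%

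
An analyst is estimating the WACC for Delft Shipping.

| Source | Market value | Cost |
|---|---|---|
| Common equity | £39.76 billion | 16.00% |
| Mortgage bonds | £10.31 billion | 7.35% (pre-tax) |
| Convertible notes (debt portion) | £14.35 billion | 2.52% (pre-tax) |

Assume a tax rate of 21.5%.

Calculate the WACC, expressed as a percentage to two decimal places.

Total capital V = 39.76 + 10.31 + 14.35 = 64.42.
Equity: weight = 39.76/64.42 = 0.6172; cost = 16%.
Mortgage bonds: weight = 10.31/64.42 = 0.1600; after-tax cost = 7.35% × (1 − 21.5%) = 5.7698%.
Convertible notes (debt portion): weight = 14.35/64.42 = 0.2228; after-tax cost = 2.52% × (1 − 21.5%) = 1.9782%.
WACC = 0.6172 × 16.0000% + 0.1600 × 5.7698% + 0.2228 × 1.9782% = 11.2393%.

11.24%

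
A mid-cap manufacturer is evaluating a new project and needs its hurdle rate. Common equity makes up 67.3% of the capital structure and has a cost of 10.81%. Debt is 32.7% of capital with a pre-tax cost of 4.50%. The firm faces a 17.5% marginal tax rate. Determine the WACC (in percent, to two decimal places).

After-tax cost of debt = 4.5% × (1 − 17.5%) = 3.7125%.
WACC = 0.673 × 10.8100% + 0.327 × 3.7125% = 8.4891%.

8.49%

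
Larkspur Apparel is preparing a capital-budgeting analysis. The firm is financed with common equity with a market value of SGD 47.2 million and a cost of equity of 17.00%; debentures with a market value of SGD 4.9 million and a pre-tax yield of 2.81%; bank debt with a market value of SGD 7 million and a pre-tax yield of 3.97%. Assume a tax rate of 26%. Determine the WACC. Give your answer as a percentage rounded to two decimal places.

Total capital V = 47.2 + 4.9 + 7 = 59.1.
Equity: weight = 47.2/59.1 = 0.7986; cost = 17%.
Debentures: weight = 4.9/59.1 = 0.0829; after-tax cost = 2.81% × (1 − 26%) = 2.0794%.
Bank debt: weight = 7/59.1 = 0.1184; after-tax cost = 3.97% × (1 − 26%) = 2.9378%.
WACC = 0.7986 × 17.0000% + 0.0829 × 2.0794% + 0.1184 × 2.9378% = 14.0974%.

14.10%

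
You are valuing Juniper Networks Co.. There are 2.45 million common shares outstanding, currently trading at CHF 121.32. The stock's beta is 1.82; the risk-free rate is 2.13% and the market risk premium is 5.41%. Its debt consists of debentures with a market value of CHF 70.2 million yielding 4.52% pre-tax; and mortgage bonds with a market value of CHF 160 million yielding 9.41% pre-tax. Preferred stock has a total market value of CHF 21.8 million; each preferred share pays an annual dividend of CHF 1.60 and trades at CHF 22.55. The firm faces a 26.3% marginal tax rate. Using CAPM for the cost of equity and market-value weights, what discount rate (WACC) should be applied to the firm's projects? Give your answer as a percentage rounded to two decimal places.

Cost of equity via CAPM: Re = 2.13% + 1.82 × 5.41% = 11.9762%.
Cost of preferred: Rp = 1.6 / 22.55 = 7.0953%.
Market value of equity E = 121.32 × 2.45m = 297.234m.
Total capital V = 297.234 + 21.8 + 70.2 + 160 = 549.234.
Equity: weight = 297.234/549.234 = 0.5412; cost = 11.9762%.
Preferred: weight = 21.8/549.234 = 0.0397; cost = 7.0953%.
Debentures: weight = 70.2/549.234 = 0.1278; after-tax cost = 4.52% × (1 − 26.3%) = 3.3312%.
Mortgage bonds: weight = 160/549.234 = 0.2913; after-tax cost = 9.41% × (1 − 26.3%) = 6.9352%.
WACC = 0.5412 × 11.9762% + 0.0397 × 7.0953% + 0.1278 × 3.3312% + 0.2913 × 6.9352% = 9.2090%.

9.21%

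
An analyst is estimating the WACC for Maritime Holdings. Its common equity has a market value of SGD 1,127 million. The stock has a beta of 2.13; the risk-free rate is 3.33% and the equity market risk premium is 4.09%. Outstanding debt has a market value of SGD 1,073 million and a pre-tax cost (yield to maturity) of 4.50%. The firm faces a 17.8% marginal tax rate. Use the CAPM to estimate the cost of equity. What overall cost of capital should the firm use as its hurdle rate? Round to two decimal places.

Cost of equity via CAPM: Re = 3.33% + 2.13 × 4.09% = 12.0417%.
Total capital V = 1127 + 1073 = 2200.
Equity: weight = 1127/2200 = 0.5123; cost = 12.0417%.
Debt: weight = 1073/2200 = 0.4877; after-tax cost = 4.5% × (1 − 17.8%) = 3.6990%.
WACC = 0.5123 × 12.0417% + 0.4877 × 3.6990% = 7.9727%.

7.97%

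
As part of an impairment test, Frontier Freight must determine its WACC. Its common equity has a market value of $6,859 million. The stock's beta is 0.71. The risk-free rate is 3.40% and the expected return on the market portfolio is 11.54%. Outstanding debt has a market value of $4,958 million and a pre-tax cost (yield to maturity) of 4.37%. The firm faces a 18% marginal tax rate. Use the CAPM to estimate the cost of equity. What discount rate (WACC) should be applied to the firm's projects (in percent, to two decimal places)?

Market risk premium = 11.54% − 3.4% = 8.14%.
Cost of equity via CAPM: Re = 3.4% + 0.71 × 8.14% = 9.1794%.
Total capital V = 6859 + 4958 = 11817.
Equity: weight = 6859/11817 = 0.5804; cost = 9.1794%.
Debt: weight = 4958/11817 = 0.4196; after-tax cost = 4.37% × (1 − 18%) = 3.5834%.
WACC = 0.5804 × 9.1794% + 0.4196 × 3.5834% = 6.8315%.

6.83%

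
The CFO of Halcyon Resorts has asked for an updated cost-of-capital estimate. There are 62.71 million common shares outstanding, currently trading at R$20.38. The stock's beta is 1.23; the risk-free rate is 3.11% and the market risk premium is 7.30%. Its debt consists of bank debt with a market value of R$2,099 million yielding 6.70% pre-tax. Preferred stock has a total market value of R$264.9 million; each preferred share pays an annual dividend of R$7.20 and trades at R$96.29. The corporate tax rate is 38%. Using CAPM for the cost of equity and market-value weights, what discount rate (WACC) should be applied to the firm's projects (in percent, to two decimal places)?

7.18%

Cost of equity via CAPM: Re = 3.11% + 1.23 × 7.3% = 12.0890%.
Cost of preferred: Rp = 7.2 / 96.29 = 7.4774%.
Market value of equity E = 20.38 × 62.71m = 1278.0298m.
Total capital V = 1278.0298 + 264.9 + 2099 = 3641.9298.
Equity: weight = 1278.0298/3641.9298 = 0.3509; cost = 12.089%.
Preferred: weight = 264.9/3641.9298 = 0.0727; cost = 7.4774%.
Bank debt: weight = 2099/3641.9298 = 0.5763; after-tax cost = 6.7% × (1 − 38%) = 4.1540%.
WACC = 0.3509 × 12.0890% + 0.0727 × 7.4774% + 0.5763 × 4.1540% = 7.1803%.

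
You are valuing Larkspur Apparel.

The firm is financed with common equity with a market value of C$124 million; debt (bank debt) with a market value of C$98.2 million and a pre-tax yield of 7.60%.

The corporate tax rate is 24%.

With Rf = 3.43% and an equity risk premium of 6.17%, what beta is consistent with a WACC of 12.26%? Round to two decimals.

2.26

Total capital V = 124 + 98.2 = 222.2.
Equity weight = 124/222.2 = 0.5581.
Bank debt weight = 98.2/222.2 = 0.4419.
Debt contribution = 0.4419 × 7.6% × (1 − 24%) = 2.5527%.
Required equity contribution = 12.26% − 2.5527% = 9.7073%  ⇒  Re = 17.3949%.
CAPM: 17.3949% = 3.43% + β × 6.17%  ⇒  β = 2.2634.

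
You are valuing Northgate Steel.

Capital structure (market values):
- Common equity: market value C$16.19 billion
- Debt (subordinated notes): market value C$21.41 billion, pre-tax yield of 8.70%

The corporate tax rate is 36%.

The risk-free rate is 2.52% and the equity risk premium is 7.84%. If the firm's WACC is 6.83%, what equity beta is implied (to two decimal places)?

0.76

Total capital V = 16.19 + 21.41 = 37.6.
Equity weight = 16.19/37.6 = 0.4306.
Subordinated notes weight = 21.41/37.6 = 0.5694.
Debt contribution = 0.5694 × 8.7% × (1 − 36%) = 3.1705%.
Required equity contribution = 6.83% − 3.1705% = 3.6595%  ⇒  Re = 8.4989%.
CAPM: 8.4989% = 2.52% + β × 7.84%  ⇒  β = 0.7626.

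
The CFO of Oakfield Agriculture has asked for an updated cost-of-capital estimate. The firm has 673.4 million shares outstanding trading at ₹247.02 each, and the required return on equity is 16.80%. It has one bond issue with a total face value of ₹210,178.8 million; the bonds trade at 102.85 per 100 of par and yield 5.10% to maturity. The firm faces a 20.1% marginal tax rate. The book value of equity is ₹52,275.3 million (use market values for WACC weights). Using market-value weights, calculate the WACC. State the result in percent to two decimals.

Market value of equity E = 247.02 × 673.4m = 166343.268m. Market value of debt D = 210178.8m × 102.85/100 = 216168.8958m.
Total capital V = 166343.268 + 216168.8958 = 382512.1638.
Equity: weight = 166343.268/382512.1638 = 0.4349; cost = 16.8%.
Bonds outstanding: weight = 216168.8958/382512.1638 = 0.5651; after-tax cost = 5.1% × (1 − 20.1%) = 4.0749%.
WACC = 0.4349 × 16.8000% + 0.5651 × 4.0749% = 9.6087%.

9.61%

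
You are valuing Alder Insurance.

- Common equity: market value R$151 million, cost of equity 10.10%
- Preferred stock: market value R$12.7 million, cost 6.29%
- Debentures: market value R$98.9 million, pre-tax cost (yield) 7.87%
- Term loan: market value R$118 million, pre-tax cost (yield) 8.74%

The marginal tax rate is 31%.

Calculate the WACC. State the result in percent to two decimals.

Total capital V = 151 + 12.7 + 98.9 + 118 = 380.6.
Equity: weight = 151/380.6 = 0.3967; cost = 10.1%.
Preferred: weight = 12.7/380.6 = 0.0334; cost = 6.29%.
Debentures: weight = 98.9/380.6 = 0.2599; after-tax cost = 7.87% × (1 − 31%) = 5.4303%.
Term loan: weight = 118/380.6 = 0.3100; after-tax cost = 8.74% × (1 − 31%) = 6.0306%.
WACC = 0.3967 × 10.1000% + 0.0334 × 6.2900% + 0.2599 × 5.4303% + 0.3100 × 6.0306% = 7.4978%.

7.50%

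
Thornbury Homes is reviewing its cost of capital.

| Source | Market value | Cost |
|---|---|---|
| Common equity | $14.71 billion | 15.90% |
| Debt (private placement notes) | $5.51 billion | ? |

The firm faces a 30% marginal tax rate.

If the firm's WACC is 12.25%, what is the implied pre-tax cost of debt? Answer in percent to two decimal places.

Total capital V = 14.71 + 5.51 = 20.22.
Equity weight = 14.71/20.22 = 0.7275.
Private placement notes weight = 5.51/20.22 = 0.2725.
Equity contribution = 0.7275 × 15.9% = 11.5672%.
Remaining for debt = 12.25% − 11.5672% = 0.6828%.
Rd × (1 − 30%) × 0.2725 = 0.6828%  ⇒  Rd = 3.5795%.

3.58%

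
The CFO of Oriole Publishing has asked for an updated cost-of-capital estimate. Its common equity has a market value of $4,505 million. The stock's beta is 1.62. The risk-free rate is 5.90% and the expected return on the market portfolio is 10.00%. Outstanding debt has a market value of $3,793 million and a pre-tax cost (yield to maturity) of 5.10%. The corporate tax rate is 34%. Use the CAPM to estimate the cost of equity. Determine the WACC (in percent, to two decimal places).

8.35%

Market risk premium = 10.0% − 5.9% = 4.1%.
Cost of equity via CAPM: Re = 5.9% + 1.62 × 4.1% = 12.5420%.
Total capital V = 4505 + 3793 = 8298.
Equity: weight = 4505/8298 = 0.5429; cost = 12.542%.
Debt: weight = 3793/8298 = 0.4571; after-tax cost = 5.1% × (1 − 34%) = 3.3660%.
WACC = 0.5429 × 12.5420% + 0.4571 × 3.3660% = 8.3477%.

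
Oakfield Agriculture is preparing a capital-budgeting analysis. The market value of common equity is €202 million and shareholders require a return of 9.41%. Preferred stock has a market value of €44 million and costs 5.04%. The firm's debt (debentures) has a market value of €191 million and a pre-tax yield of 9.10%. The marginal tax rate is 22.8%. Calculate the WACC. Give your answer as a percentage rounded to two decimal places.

7.93%

Total capital V = 202 + 44 + 191 = 437.
Equity: weight = 202/437 = 0.4622; cost = 9.41%.
Preferred: weight = 44/437 = 0.1007; cost = 5.04%.
Debentures: weight = 191/437 = 0.4371; after-tax cost = 9.1% × (1 − 22.8%) = 7.0252%.
WACC = 0.4622 × 9.4100% + 0.1007 × 5.0400% + 0.4371 × 7.0252% = 7.9277%.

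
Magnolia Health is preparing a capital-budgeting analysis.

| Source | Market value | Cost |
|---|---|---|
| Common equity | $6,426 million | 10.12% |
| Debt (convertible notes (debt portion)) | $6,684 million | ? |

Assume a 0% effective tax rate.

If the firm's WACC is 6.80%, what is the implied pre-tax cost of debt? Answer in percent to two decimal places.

Total capital V = 6426 + 6684 = 13110.
Equity weight = 6426/13110 = 0.4902.
Convertible notes (debt portion) weight = 6684/13110 = 0.5098.
Equity contribution = 0.4902 × 10.12% = 4.9604%.
Remaining for debt = 6.8% − 4.9604% = 1.8396%.
Rd × (1 − 0%) × 0.5098 = 1.8396%  ⇒  Rd = 3.6082%.

3.61%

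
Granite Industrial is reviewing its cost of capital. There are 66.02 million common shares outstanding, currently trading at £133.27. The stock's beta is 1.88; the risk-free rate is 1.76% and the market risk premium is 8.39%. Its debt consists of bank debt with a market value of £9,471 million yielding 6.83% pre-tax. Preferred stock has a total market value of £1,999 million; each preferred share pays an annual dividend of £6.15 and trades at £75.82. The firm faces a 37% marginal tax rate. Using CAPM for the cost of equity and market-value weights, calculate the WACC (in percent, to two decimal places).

Cost of equity via CAPM: Re = 1.76% + 1.88 × 8.39% = 17.5332%.
Cost of preferred: Rp = 6.15 / 75.82 = 8.1113%.
Market value of equity E = 133.27 × 66.02m = 8798.4854m.
Total capital V = 8798.4854 + 1999 + 9471 = 20268.4854.
Equity: weight = 8798.4854/20268.4854 = 0.4341; cost = 17.5332%.
Preferred: weight = 1999/20268.4854 = 0.0986; cost = 8.1113%.
Bank debt: weight = 9471/20268.4854 = 0.4673; after-tax cost = 6.83% × (1 − 37%) = 4.3029%.
WACC = 0.4341 × 17.5332% + 0.0986 × 8.1113% + 0.4673 × 4.3029% = 10.4217%.

10.42%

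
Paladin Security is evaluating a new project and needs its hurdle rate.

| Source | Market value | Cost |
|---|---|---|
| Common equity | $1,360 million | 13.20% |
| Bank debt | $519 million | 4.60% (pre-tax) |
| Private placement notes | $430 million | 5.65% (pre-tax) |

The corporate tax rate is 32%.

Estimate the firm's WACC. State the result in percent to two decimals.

Total capital V = 1360 + 519 + 430 = 2309.
Equity: weight = 1360/2309 = 0.5890; cost = 13.2%.
Bank debt: weight = 519/2309 = 0.2248; after-tax cost = 4.6% × (1 − 32%) = 3.1280%.
Private placement notes: weight = 430/2309 = 0.1862; after-tax cost = 5.65% × (1 − 32%) = 3.8420%.
WACC = 0.5890 × 13.2000% + 0.2248 × 3.1280% + 0.1862 × 3.8420% = 9.1934%.

9.19%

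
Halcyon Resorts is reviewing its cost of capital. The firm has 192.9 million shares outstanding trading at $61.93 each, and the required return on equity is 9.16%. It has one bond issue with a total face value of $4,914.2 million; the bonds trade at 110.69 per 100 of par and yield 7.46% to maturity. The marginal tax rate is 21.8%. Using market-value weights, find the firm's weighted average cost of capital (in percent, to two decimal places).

8.12%

Market value of equity E = 61.93 × 192.9m = 11946.297m. Market value of debt D = 4914.2m × 110.69/100 = 5439.52798m.
Total capital V = 11946.297 + 5439.52798 = 17385.82498.
Equity: weight = 11946.297/17385.82498 = 0.6871; cost = 9.16%.
Bonds outstanding: weight = 5439.52798/17385.82498 = 0.3129; after-tax cost = 7.46% × (1 − 21.8%) = 5.8337%.
WACC = 0.6871 × 9.1600% + 0.3129 × 5.8337% = 8.1193%.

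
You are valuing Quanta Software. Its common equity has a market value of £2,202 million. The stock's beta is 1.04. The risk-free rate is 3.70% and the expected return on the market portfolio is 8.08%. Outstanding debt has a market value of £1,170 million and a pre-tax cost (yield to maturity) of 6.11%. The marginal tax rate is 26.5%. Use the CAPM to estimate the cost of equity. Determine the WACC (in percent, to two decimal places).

Market risk premium = 8.08% − 3.7% = 4.38%.
Cost of equity via CAPM: Re = 3.7% + 1.04 × 4.38% = 8.2552%.
Total capital V = 2202 + 1170 = 3372.
Equity: weight = 2202/3372 = 0.6530; cost = 8.2552%.
Debt: weight = 1170/3372 = 0.3470; after-tax cost = 6.11% × (1 − 26.5%) = 4.4909%.
WACC = 0.6530 × 8.2552% + 0.3470 × 4.4909% = 6.9491%.

6.95%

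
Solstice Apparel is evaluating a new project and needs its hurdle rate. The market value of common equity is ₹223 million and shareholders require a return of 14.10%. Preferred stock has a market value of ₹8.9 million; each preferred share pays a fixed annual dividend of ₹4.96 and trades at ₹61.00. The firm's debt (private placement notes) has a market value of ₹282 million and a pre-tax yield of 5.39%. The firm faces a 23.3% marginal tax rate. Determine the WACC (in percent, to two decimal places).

Cost of preferred: Rp = 4.96 / 61.0 = 8.1311%.
Total capital V = 223 + 8.9 + 282 = 513.9.
Equity: weight = 223/513.9 = 0.4339; cost = 14.1%.
Preferred: weight = 8.9/513.9 = 0.0173; cost = 8.1311%.
Private placement notes: weight = 282/513.9 = 0.5487; after-tax cost = 5.39% × (1 − 23.3%) = 4.1341%.
WACC = 0.4339 × 14.1000% + 0.0173 × 8.1311% + 0.5487 × 4.1341% = 8.5279%.

8.53%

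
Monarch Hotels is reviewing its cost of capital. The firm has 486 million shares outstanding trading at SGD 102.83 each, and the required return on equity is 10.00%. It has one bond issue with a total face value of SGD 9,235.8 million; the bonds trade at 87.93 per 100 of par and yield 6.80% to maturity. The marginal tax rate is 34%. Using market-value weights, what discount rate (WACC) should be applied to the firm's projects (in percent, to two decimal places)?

Market value of equity E = 102.83 × 486m = 49975.38m. Market value of debt D = 9235.8m × 87.93/100 = 8121.03894m.
Total capital V = 49975.38 + 8121.03894 = 58096.41894.
Equity: weight = 49975.38/58096.41894 = 0.8602; cost = 10%.
Bonds outstanding: weight = 8121.03894/58096.41894 = 0.1398; after-tax cost = 6.8% × (1 − 34%) = 4.4880%.
WACC = 0.8602 × 10.0000% + 0.1398 × 4.4880% = 9.2295%.

9.23%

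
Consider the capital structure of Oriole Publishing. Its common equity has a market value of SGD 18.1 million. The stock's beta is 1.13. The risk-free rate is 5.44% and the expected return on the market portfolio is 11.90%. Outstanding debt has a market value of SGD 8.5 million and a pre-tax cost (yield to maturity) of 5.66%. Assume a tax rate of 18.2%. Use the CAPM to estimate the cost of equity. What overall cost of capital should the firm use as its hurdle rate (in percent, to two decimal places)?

Market risk premium = 11.9% − 5.44% = 6.46%.
Cost of equity via CAPM: Re = 5.44% + 1.13 × 6.46% = 12.7398%.
Total capital V = 18.1 + 8.5 = 26.6.
Equity: weight = 18.1/26.6 = 0.6805; cost = 12.7398%.
Debt: weight = 8.5/26.6 = 0.3195; after-tax cost = 5.66% × (1 − 18.2%) = 4.6299%.
WACC = 0.6805 × 12.7398% + 0.3195 × 4.6299% = 10.1483%.

10.15%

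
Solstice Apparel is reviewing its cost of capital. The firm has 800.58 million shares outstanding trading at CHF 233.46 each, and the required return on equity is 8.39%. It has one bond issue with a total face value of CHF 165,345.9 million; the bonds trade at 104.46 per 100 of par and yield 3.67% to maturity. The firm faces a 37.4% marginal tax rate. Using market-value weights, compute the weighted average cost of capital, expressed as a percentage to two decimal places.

Market value of equity E = 233.46 × 800.58m = 186903.4068m. Market value of debt D = 165345.9m × 104.46/100 = 172720.32714m.
Total capital V = 186903.4068 + 172720.32714 = 359623.73394.
Equity: weight = 186903.4068/359623.73394 = 0.5197; cost = 8.39%.
Bonds outstanding: weight = 172720.32714/359623.73394 = 0.4803; after-tax cost = 3.67% × (1 − 37.4%) = 2.2974%.
WACC = 0.5197 × 8.3900% + 0.4803 × 2.2974% = 5.4639%.

5.46%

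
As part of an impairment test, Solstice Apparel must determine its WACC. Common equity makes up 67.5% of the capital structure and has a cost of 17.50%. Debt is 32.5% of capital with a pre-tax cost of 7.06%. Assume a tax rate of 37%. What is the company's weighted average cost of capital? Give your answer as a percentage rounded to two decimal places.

13.26%

After-tax cost of debt = 7.06% × (1 − 37%) = 4.4478%.
WACC = 0.675 × 17.5000% + 0.325 × 4.4478% = 13.2580%.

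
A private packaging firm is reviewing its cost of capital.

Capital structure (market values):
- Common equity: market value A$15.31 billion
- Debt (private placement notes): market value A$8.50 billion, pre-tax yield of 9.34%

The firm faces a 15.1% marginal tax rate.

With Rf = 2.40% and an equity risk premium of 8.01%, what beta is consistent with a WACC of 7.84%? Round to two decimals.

Total capital V = 15.31 + 8.5 = 23.81.
Equity weight = 15.31/23.81 = 0.6430.
Private placement notes weight = 8.5/23.81 = 0.3570.
Debt contribution = 0.3570 × 9.34% × (1 − 15.1%) = 2.8308%.
Required equity contribution = 7.84% − 2.8308% = 5.0092%  ⇒  Re = 7.7902%.
CAPM: 7.7902% = 2.4% + β × 8.01%  ⇒  β = 0.6729.

0.67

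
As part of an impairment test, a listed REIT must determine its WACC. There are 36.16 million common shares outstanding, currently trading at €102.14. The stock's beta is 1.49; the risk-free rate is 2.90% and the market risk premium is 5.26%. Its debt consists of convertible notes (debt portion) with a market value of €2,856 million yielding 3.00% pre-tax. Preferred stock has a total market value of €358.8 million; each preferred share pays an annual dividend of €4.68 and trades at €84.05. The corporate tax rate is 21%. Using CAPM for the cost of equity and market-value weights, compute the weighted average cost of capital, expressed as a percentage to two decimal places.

7.01%

Cost of equity via CAPM: Re = 2.9% + 1.49 × 5.26% = 10.7374%.
Cost of preferred: Rp = 4.68 / 84.05 = 5.5681%.
Market value of equity E = 102.14 × 36.16m = 3693.3824m.
Total capital V = 3693.3824 + 358.8 + 2856 = 6908.1824.
Equity: weight = 3693.3824/6908.1824 = 0.5346; cost = 10.7374%.
Preferred: weight = 358.8/6908.1824 = 0.0519; cost = 5.5681%.
Convertible notes (debt portion): weight = 2856/6908.1824 = 0.4134; after-tax cost = 3% × (1 − 21%) = 2.3700%.
WACC = 0.5346 × 10.7374% + 0.0519 × 5.5681% + 0.4134 × 2.3700% = 7.0096%.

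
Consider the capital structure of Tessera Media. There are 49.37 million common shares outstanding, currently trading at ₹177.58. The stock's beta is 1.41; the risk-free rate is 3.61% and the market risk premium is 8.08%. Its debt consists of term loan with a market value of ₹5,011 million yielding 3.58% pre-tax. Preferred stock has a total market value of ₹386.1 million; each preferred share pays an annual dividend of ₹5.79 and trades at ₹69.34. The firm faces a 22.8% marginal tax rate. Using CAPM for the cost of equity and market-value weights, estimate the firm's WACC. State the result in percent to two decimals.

10.49%

Cost of equity via CAPM: Re = 3.61% + 1.41 × 8.08% = 15.0028%.
Cost of preferred: Rp = 5.79 / 69.34 = 8.3502%.
Market value of equity E = 177.58 × 49.37m = 8767.1246m.
Total capital V = 8767.1246 + 386.1 + 5011 = 14164.2246.
Equity: weight = 8767.1246/14164.2246 = 0.6190; cost = 15.0028%.
Preferred: weight = 386.1/14164.2246 = 0.0273; cost = 8.3502%.
Term loan: weight = 5011/14164.2246 = 0.3538; after-tax cost = 3.58% × (1 − 22.8%) = 2.7638%.
WACC = 0.6190 × 15.0028% + 0.0273 × 8.3502% + 0.3538 × 2.7638% = 10.4915%.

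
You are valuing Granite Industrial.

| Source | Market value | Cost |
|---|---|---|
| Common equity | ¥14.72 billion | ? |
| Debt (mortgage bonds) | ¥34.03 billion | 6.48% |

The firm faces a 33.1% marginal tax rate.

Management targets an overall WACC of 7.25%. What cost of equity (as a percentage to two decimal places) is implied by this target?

Total capital V = 14.72 + 34.03 = 48.75.
Equity weight = 14.72/48.75 = 0.3019.
Mortgage bonds weight = 34.03/48.75 = 0.6981.
Debt contribution = 0.6981 × 6.48% × (1 − 33.1%) = 3.0261%.
Required equity contribution = 7.25% − 3.0261% = 4.2239%.
Re = 4.2239% / 0.3019 = 13.9887%.

13.99%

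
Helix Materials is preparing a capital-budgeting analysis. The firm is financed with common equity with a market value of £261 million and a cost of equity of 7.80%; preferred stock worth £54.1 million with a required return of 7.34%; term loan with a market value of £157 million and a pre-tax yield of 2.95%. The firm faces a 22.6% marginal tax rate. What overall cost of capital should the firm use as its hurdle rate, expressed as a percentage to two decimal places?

5.91%

Total capital V = 261 + 54.1 + 157 = 472.1.
Equity: weight = 261/472.1 = 0.5528; cost = 7.8%.
Preferred: weight = 54.1/472.1 = 0.1146; cost = 7.34%.
Term loan: weight = 157/472.1 = 0.3326; after-tax cost = 2.95% × (1 − 22.6%) = 2.2833%.
WACC = 0.5528 × 7.8000% + 0.1146 × 7.3400% + 0.3326 × 2.2833% = 5.9127%.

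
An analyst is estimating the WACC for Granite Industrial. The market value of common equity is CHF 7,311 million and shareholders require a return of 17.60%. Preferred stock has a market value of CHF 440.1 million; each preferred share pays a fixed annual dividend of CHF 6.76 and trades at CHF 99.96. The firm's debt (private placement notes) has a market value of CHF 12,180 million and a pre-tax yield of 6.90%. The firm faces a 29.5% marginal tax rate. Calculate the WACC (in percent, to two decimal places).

9.58%

Cost of preferred: Rp = 6.76 / 99.96 = 6.7627%.
Total capital V = 7311 + 440.1 + 12180 = 19931.1.
Equity: weight = 7311/19931.1 = 0.3668; cost = 17.6%.
Preferred: weight = 440.1/19931.1 = 0.0221; cost = 6.7627%.
Private placement notes: weight = 12180/19931.1 = 0.6111; after-tax cost = 6.9% × (1 − 29.5%) = 4.8645%.
WACC = 0.3668 × 17.6000% + 0.0221 × 6.7627% + 0.6111 × 4.8645% = 9.5780%.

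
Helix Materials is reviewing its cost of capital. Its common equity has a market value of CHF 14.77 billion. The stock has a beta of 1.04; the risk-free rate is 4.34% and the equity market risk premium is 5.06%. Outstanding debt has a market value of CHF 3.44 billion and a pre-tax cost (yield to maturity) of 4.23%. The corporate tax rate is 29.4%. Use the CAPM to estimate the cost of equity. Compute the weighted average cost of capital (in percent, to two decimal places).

8.35%

Cost of equity via CAPM: Re = 4.34% + 1.04 × 5.06% = 9.6024%.
Total capital V = 14.77 + 3.44 = 18.21.
Equity: weight = 14.77/18.21 = 0.8111; cost = 9.6024%.
Debt: weight = 3.44/18.21 = 0.1889; after-tax cost = 4.23% × (1 − 29.4%) = 2.9864%.
WACC = 0.8111 × 9.6024% + 0.1889 × 2.9864% = 8.3526%.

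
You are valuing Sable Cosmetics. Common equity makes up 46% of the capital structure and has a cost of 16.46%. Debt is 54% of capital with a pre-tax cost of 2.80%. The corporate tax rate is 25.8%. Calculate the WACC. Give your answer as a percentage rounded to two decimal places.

8.69%

After-tax cost of debt = 2.8% × (1 − 25.8%) = 2.0776%.
WACC = 0.460 × 16.4600% + 0.540 × 2.0776% = 8.6935%.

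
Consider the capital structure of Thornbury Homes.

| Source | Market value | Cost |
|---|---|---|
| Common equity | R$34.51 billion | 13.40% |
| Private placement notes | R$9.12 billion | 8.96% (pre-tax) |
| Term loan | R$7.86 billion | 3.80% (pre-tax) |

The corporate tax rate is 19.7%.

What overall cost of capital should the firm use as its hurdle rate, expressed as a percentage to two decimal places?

Total capital V = 34.51 + 9.12 + 7.86 = 51.49.
Equity: weight = 34.51/51.49 = 0.6702; cost = 13.4%.
Private placement notes: weight = 9.12/51.49 = 0.1771; after-tax cost = 8.96% × (1 − 19.7%) = 7.1949%.
Term loan: weight = 7.86/51.49 = 0.1527; after-tax cost = 3.8% × (1 − 19.7%) = 3.0514%.
WACC = 0.6702 × 13.4000% + 0.1771 × 7.1949% + 0.1527 × 3.0514% = 10.7212%.

10.72%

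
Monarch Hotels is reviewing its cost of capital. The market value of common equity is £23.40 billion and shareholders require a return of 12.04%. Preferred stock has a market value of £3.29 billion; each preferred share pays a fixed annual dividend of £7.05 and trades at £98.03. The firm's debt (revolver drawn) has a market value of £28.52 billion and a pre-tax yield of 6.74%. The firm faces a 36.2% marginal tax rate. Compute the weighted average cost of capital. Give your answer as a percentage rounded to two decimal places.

7.75%

Cost of preferred: Rp = 7.05 / 98.03 = 7.1917%.
Total capital V = 23.4 + 3.29 + 28.52 = 55.21.
Equity: weight = 23.4/55.21 = 0.4238; cost = 12.04%.
Preferred: weight = 3.29/55.21 = 0.0596; cost = 7.1917%.
Revolver drawn: weight = 28.52/55.21 = 0.5166; after-tax cost = 6.74% × (1 − 36.2%) = 4.3001%.
WACC = 0.4238 × 12.0400% + 0.0596 × 7.1917% + 0.5166 × 4.3001% = 7.7529%.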